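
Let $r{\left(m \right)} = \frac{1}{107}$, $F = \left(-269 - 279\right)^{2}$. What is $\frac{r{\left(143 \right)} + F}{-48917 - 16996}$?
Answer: $- \frac{10710843}{2350897} \approx -4.5561$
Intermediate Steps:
$F = 300304$ ($F = \left(-548\right)^{2} = 300304$)
$r{\left(m \right)} = \frac{1}{107}$
$\frac{r{\left(143 \right)} + F}{-48917 - 16996} = \frac{\frac{1}{107} + 300304}{-48917 - 16996} = \frac{32132529}{107 \left(-65913\right)} = \frac{32132529}{107} \left(- \frac{1}{65913}\right) = - \frac{10710843}{2350897}$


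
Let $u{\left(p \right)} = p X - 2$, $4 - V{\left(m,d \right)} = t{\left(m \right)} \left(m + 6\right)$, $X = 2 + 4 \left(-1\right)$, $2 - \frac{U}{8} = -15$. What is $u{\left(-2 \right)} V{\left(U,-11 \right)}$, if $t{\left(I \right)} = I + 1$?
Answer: $-38900$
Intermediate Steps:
$U = 136$ ($U = 16 - -120 = 16 + 120 = 136$)
$X = -2$ ($X = 2 - 4 = -2$)
$t{\left(I \right)} = 1 + I$
$V{\left(m,d \right)} = 4 - \left(1 + m\right) \left(6 + m\right)$ ($V{\left(m,d \right)} = 4 - \left(1 + m\right) \left(m + 6\right) = 4 - \left(1 + m\right) \left(6 + m\right)$)
$u{\left(p \right)} = -2 - 2 p$ ($u{\left(p \right)} = p \left(-2\right) - 2 = - 2 p - 2 = -2 - 2 p$)
$u{\left(-2 \right)} V{\left(U,-11 \right)} = \left(-2 - -4\right) \left(-2 - 136^{2} - 952\right) = \left(-2 + 4\right) \left(-2 - 18496 - 952\right) = 2 \left(-2 - 18496 - 952\right) = 2 \left(-19450\right) = -38900$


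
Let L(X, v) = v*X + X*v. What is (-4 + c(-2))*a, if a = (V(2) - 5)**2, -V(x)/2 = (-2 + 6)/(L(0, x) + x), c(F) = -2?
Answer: -486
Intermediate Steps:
L(X, v) = 2*X*v (L(X, v) = X*v + X*v = 2*X*v)
V(x) = -8/x (V(x) = -2*(-2 + 6)/(2*0*x + x) = -8/(0 + x) = -8/x)
a = 81 (a = (-8/2 - 5)**2 = (-8*1/2 - 5)**2 = (-4 - 5)**2 = (-9)**2 = 81)
(-4 + c(-2))*a = (-4 - 2)*81 = -6*81 = -486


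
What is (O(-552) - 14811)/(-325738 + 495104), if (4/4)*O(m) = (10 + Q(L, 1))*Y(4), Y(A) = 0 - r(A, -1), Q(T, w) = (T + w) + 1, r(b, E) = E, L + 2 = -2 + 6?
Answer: -14797/169366 ≈ -0.087367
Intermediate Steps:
L = 2 (L = -2 + (-2 + 6) = -2 + 4 = 2)
Q(T, w) = 1 + T + w
Y(A) = 1 (Y(A) = 0 - 1*(-1) = 0 + 1 = 1)
O(m) = 14 (O(m) = (10 + (1 + 2 + 1))*1 = (10 + 4)*1 = 14*1 = 14)
(O(-552) - 14811)/(-325738 + 495104) = (14 - 14811)/(-325738 + 495104) = -14797/169366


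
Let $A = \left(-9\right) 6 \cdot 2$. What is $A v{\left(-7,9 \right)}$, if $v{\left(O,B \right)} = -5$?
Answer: $540$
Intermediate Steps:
$A = -108$ ($A = \left(-54\right) 2 = -108$)
$A v{\left(-7,9 \right)} = \left(-108\right) \left(-5\right) = 540$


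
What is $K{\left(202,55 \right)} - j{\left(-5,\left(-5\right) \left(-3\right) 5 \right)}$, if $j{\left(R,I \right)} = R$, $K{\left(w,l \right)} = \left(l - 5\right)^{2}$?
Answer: $2505$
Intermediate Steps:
$K{\left(w,l \right)} = \left(-5 + l\right)^{2}$
$K{\left(202,55 \right)} - j{\left(-5,\left(-5\right) \left(-3\right) 5 \right)} = \left(-5 + 55\right)^{2} - -5 = 50^{2} + 5 = 2500 + 5 = 2505$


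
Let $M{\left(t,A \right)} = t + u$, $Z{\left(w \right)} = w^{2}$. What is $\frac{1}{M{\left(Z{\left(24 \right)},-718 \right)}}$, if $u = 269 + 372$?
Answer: $\frac{1}{1217} \approx 0.00082169$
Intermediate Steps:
$u = 641$
$M{\left(t,A \right)} = 641 + t$ ($M{\left(t,A \right)} = t + 641 = 641 + t$)
$\frac{1}{M{\left(Z{\left(24 \right)},-718 \right)}} = \frac{1}{641 + 24^{2}} = \frac{1}{641 + 576} = \frac{1}{1217}$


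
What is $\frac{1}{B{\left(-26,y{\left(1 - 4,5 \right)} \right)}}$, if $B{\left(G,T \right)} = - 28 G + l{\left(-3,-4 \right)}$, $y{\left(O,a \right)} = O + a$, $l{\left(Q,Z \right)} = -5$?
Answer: $\frac{1}{723} \approx 0.0013831$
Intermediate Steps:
$B{\left(G,T \right)} = -5 - 28 G$ ($B{\left(G,T \right)} = - 28 G - 5 = -5 - 28 G$)
$\frac{1}{B{\left(-26,y{\left(1 - 4,5 \right)} \right)}} = \frac{1}{-5 - -728} = \frac{1}{-5 + 728} = \frac{1}{723}$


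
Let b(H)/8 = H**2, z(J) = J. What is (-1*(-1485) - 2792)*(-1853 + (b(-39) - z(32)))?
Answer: -13439881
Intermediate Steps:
b(H) = 8*H**2
(-1*(-1485) - 2792)*(-1853 + (b(-39) - z(32))) = (-1*(-1485) - 2792)*(-1853 + (8*(-39)**2 - 1*32)) = (1485 - 2792)*(-1853 + (8*1521 - 32)) = -1307*(-1853 + (12168 - 32)) = -1307*(-1853 + 12136) = -1307*10283 = -13439881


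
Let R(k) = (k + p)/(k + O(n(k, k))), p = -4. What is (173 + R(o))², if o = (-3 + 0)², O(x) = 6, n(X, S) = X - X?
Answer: 270400/9 ≈ 30044.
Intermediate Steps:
n(X, S) = 0
o = 9 (o = (-3)² = 9)
R(k) = (-4 + k)/(6 + k) (R(k) = (k - 4)/(k + 6) = (-4 + k)/(6 + k))
(173 + R(o))² = (173 + (-4 + 9)/(6 + 9))² = (173 + 5/15)² = (173 + (1/15)*5)² = (173 + ⅓)² = (520/3)² = 270400/9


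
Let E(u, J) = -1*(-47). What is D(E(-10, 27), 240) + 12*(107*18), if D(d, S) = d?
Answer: 23159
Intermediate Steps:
E(u, J) = 47
D(E(-10, 27), 240) + 12*(107*18) = 47 + 12*(107*18) = 47 + 12*1926 = 47 + 23112 = 23159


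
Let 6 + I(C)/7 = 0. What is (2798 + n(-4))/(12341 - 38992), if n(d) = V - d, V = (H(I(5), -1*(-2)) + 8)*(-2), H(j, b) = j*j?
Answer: 742/26651 ≈ 0.027841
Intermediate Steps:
I(C) = -42 (I(C) = -42 + 7*0 = -42 + 0 = -42)
H(j, b) = j²
V = -3544 (V = ((-42)² + 8)*(-2) = (1764 + 8)*(-2) = 1772*(-2) = -3544)
n(d) = -3544 - d
(2798 + n(-4))/(12341 - 38992) = (2798 + (-3544 - 1*(-4)))/(12341 - 38992) = (2798 + (-3544 + 4))/(-26651) = (2798 - 3540)*(-1/26651) = -742*(-1/26651) = 742/26651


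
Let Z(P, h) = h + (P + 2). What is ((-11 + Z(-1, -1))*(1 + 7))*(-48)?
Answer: 4224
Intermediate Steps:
Z(P, h) = 2 + P + h (Z(P, h) = h + (2 + P) = 2 + P + h)
((-11 + Z(-1, -1))*(1 + 7))*(-48) = ((-11 + (2 - 1 - 1))*(1 + 7))*(-48) = ((-11 + 0)*8)*(-48) = -11*8*(-48) = -88*(-48) = 4224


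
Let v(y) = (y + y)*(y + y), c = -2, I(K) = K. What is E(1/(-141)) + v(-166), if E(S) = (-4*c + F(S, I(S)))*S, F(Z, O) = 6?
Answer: 15541570/141 ≈ 1.1022e+5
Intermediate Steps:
v(y) = 4*y² (v(y) = (2*y)*(2*y) = 4*y²)
E(S) = 14*S (E(S) = (-4*(-2) + 6)*S = (8 + 6)*S = 14*S)
E(1/(-141)) + v(-166) = 14/(-141) + 4*(-166)² = 14*(-1/141) + 4*27556 = -14/141 + 110224 = 15541570/141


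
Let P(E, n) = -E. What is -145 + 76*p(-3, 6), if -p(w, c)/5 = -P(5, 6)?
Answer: -2045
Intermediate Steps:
p(w, c) = -25 (p(w, c) = -(-5)*(-1*5) = -(-5)*(-5) = -5*5 = -25)
-145 + 76*p(-3, 6) = -145 + 76*(-25) = -145 - 1900 = -2045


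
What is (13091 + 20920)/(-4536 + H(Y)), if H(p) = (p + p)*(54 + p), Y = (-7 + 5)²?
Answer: -34011/4072 ≈ -8.3524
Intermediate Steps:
Y = 4 (Y = (-2)² = 4)
H(p) = 2*p*(54 + p) (H(p) = (2*p)*(54 + p) = 2*p*(54 + p))
(13091 + 20920)/(-4536 + H(Y)) = (13091 + 20920)/(-4536 + 2*4*(54 + 4)) = 34011/(-4536 + 2*4*58) = 34011/(-4536 + 464) = 34011/(-4072) = 34011*(-1/4072) = -34011/4072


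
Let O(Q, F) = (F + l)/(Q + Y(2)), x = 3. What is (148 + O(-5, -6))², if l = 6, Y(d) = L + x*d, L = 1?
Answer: 21904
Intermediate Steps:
Y(d) = 1 + 3*d
O(Q, F) = (6 + F)/(7 + Q) (O(Q, F) = (F + 6)/(Q + (1 + 3*2)) = (6 + F)/(Q + (1 + 6)) = (6 + F)/(Q + 7) = (6 + F)/(7 + Q))
(148 + O(-5, -6))² = (148 + (6 - 6)/(7 - 5))² = (148 + 0/2)² = (148 + (½)*0)² = (148 + 0)² = 148² = 21904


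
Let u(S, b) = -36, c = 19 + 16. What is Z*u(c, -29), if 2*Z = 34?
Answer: -612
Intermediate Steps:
c = 35
Z = 17 (Z = (½)*34 = 17)
Z*u(c, -29) = 17*(-36) = -612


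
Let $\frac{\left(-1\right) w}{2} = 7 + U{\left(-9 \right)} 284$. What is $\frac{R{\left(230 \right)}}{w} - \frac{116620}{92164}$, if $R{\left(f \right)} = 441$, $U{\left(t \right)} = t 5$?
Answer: $- \frac{734632549}{588605386} \approx -1.2481$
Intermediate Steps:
$U{\left(t \right)} = 5 t$
$w = 25546$ ($w = - 2 \left(7 + 5 \left(-9\right) 284\right) = - 2 \left(7 - 12780\right) = \left(-2\right) \left(-12773\right) = 25546$)
$\frac{R{\left(230 \right)}}{w} - \frac{116620}{92164} = \frac{441}{25546} - \frac{116620}{92164} = 441 \cdot \frac{1}{25546} - \frac{29155}{23041} = \frac{441}{25546} - \frac{29155}{23041} = - \frac{734632549}{588605386}$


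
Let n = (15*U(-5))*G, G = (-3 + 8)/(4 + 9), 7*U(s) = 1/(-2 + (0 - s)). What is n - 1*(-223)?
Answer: 20318/91 ≈ 223.27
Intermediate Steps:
U(s) = 1/(7*(-2 - s)) (U(s) = 1/(7*(-2 + (0 - s))) = 1/(7*(-2 - s)))
G = 5/13 ≈ 0.38462
n = 25/91 (n = (15*(-1/(14 + 7*(-5))))*(5/13) = (15*(-1/(14 - 35)))*(5/13) = (15*(-1/(-21)))*(5/13) = (15*(-1*(-1/21)))*(5/13) = (15*(1/21))*(5/13) = (5/7)*(5/13) = 25/91 ≈ 0.27473)
n - 1*(-223) = 25/91 - 1*(-223) = 25/91 + 223 = 20318/91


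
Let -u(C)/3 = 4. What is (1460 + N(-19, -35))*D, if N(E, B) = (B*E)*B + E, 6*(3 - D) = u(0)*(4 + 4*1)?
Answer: -414846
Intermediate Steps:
u(C) = -12 (u(C) = -3*4 = -12)
D = 19 (D = 3 - (-2)*(4 + 4*1) = 3 - (-2)*(4 + 4) = 3 - (-2)*8 = 3 - ⅙*(-96) = 3 + 16 = 19)
N(E, B) = E + E*B² (N(E, B) = E*B² + E = E + E*B²)
(1460 + N(-19, -35))*D = (1460 - 19*(1 + (-35)²))*19 = (1460 - 19*(1 + 1225))*19 = (1460 - 19*1226)*19 = (1460 - 23294)*19 = -21834*19 = -414846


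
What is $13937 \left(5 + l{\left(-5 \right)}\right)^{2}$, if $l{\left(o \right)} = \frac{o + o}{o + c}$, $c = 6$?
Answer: $348425$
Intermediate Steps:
$l{\left(o \right)} = \frac{2 o}{6 + o}$ ($l{\left(o \right)} = \frac{o + o}{o + 6} = \frac{2 o}{6 + o}$)
$13937 \left(5 + l{\left(-5 \right)}\right)^{2} = 13937 \left(5 + 2 \left(-5\right) \frac{1}{6 - 5}\right)^{2} = 13937 \left(5 + 2 \left(-5\right) 1^{-1}\right)^{2} = 13937 \left(5 + 2 \left(-5\right) 1\right)^{2} = 13937 \left(5 - 10\right)^{2} = 13937 \left(-5\right)^{2} = 13937 \cdot 25 = 348425$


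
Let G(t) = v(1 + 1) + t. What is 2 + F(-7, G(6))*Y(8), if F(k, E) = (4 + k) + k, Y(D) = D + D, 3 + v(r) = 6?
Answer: -158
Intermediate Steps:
v(r) = 3 (v(r) = -3 + 6 = 3)
Y(D) = 2*D
G(t) = 3 + t
F(k, E) = 4 + 2*k
2 + F(-7, G(6))*Y(8) = 2 + (4 + 2*(-7))*(2*8) = 2 + (4 - 14)*16 = 2 - 10*16 = 2 - 160 = -158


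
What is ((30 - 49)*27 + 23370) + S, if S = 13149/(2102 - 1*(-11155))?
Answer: 11223274/491 ≈ 22858.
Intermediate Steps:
S = 487/491 (S = 13149/(2102 + 11155) = 13149/13257 = 13149*(1/13257) = 487/491 ≈ 0.99185)
((30 - 49)*27 + 23370) + S = ((30 - 49)*27 + 23370) + 487/491 = (-19*27 + 23370) + 487/491 = (-513 + 23370) + 487/491 = 22857 + 487/491 = 11223274/491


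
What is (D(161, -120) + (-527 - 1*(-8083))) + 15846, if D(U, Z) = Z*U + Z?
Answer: 3962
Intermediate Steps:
D(U, Z) = Z + U*Z (D(U, Z) = U*Z + Z = Z + U*Z)
(D(161, -120) + (-527 - 1*(-8083))) + 15846 = (-120*(1 + 161) + (-527 - 1*(-8083))) + 15846 = (-120*162 + (-527 + 8083)) + 15846 = (-19440 + 7556) + 15846 = -11884 + 15846 = 3962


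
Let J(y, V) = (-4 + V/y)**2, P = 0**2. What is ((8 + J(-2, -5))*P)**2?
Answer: 0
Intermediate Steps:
P = 0
((8 + J(-2, -5))*P)**2 = ((8 + (-5 - 4*(-2))**2/(-2)**2)*0)**2 = ((8 + (-5 + 8)**2/4)*0)**2 = ((8 + (1/4)*3**2)*0)**2 = ((8 + (1/4)*9)*0)**2 = ((8 + 9/4)*0)**2 = ((41/4)*0)**2 = 0**2 = 0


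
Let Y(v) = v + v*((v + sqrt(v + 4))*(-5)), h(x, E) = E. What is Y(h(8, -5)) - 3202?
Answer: -3332 + 25*I ≈ -3332.0 + 25.0*I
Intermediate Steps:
Y(v) = v + v*(-5*v - 5*sqrt(4 + v)) (Y(v) = v + v*((v + sqrt(4 + v))*(-5)) = v + v*(-5*v - 5*sqrt(4 + v)))
Y(h(8, -5)) - 3202 = -5*(1 - 5*(-5) - 5*sqrt(4 - 5)) - 3202 = -5*(1 + 25 - 5*I) - 3202 = -5*(26 - 5*I) - 3202 = (-130 + 25*I) - 3202 = -3332 + 25*I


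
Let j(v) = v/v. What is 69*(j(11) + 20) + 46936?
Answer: 48385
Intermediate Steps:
j(v) = 1
69*(j(11) + 20) + 46936 = 69*(1 + 20) + 46936 = 69*21 + 46936 = 1449 + 46936 = 48385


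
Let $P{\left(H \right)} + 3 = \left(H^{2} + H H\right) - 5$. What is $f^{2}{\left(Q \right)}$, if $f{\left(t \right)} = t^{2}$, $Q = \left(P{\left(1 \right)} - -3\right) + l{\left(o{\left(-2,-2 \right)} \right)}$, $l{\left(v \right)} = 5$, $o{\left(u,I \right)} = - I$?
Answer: $16$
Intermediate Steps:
$P{\left(H \right)} = -8 + 2 H^{2}$ ($P{\left(H \right)} = -3 - \left(5 - H^{2} - H H\right) = -3 + \left(\left(H^{2} + H^{2}\right) - 5\right) = -3 + \left(2 H^{2} - 5\right) = -3 + \left(-5 + 2 H^{2}\right) = -8 + 2 H^{2}$)
$Q = 2$ ($Q = \left(\left(-8 + 2 \cdot 1^{2}\right) - -3\right) + 5 = \left(\left(-8 + 2 \cdot 1\right) + 3\right) + 5 = \left(\left(-8 + 2\right) + 3\right) + 5 = \left(-6 + 3\right) + 5 = -3 + 5 = 2$)
$f^{2}{\left(Q \right)} = \left(2^{2}\right)^{2} = 4^{2} = 16$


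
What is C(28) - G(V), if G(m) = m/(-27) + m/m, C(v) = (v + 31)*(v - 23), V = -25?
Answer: 7913/27 ≈ 293.07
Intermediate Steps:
C(v) = (-23 + v)*(31 + v) (C(v) = (31 + v)*(-23 + v) = (-23 + v)*(31 + v))
G(m) = 1 - m/27 (G(m) = m*(-1/27) + 1 = -m/27 + 1 = 1 - m/27)
C(28) - G(V) = (-713 + 28**2 + 8*28) - (1 - 1/27*(-25)) = (-713 + 784 + 224) - (1 + 25/27) = 295 - 1*52/27 = 295 - 52/27 = 7913/27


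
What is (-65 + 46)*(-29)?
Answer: 551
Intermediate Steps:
(-65 + 46)*(-29) = -19*(-29) = 551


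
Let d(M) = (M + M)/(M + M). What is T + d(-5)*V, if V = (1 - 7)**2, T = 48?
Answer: 84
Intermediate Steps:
d(M) = 1 (d(M) = (2*M)/((2*M)) = (2*M)*(1/(2*M)) = 1)
V = 36 (V = (-6)**2 = 36)
T + d(-5)*V = 48 + 1*36 = 48 + 36 = 84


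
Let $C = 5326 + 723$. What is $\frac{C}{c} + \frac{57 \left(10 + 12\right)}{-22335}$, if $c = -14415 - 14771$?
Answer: $- \frac{57234553}{217289770} \approx -0.2634$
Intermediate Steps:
$c = -29186$
$C = 6049$
$\frac{C}{c} + \frac{57 \left(10 + 12\right)}{-22335} = \frac{6049}{-29186} + \frac{57 \left(10 + 12\right)}{-22335} = 6049 \left(- \frac{1}{29186}\right) + 57 \cdot 22 \left(- \frac{1}{22335}\right) = - \frac{6049}{29186} + 1254 \left(- \frac{1}{22335}\right) = - \frac{6049}{29186} - \frac{418}{7445} = - \frac{57234553}{217289770}$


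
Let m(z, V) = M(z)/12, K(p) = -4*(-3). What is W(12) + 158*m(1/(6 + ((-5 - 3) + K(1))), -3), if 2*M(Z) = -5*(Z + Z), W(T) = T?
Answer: 65/12 ≈ 5.4167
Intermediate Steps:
K(p) = 12
M(Z) = -5*Z (M(Z) = (-5*(Z + Z))/2 = (-10*Z)/2 = -5*Z)
m(z, V) = -5*z/12
W(12) + 158*m(1/(6 + ((-5 - 3) + K(1))), -3) = 12 + 158*(-5/(12*(6 + ((-5 - 3) + 12)))) = 12 + 158*(-5/(12*(6 + (-8 + 12)))) = 12 + 158*(-5/(12*(6 + 4))) = 12 + 158*(-5/12/10) = 12 + 158*(-5/12*⅒) = 12 + 158*(-1/24) = 12 - 79/12 = 65/12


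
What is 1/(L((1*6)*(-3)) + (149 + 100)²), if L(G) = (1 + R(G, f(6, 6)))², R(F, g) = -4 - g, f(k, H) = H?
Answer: 1/62082 ≈ 1.6108e-5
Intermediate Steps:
L(G) = 81 (L(G) = (1 + (-4 - 1*6))² = (1 + (-4 - 6))² = (1 - 10)² = (-9)² = 81)
1/(L((1*6)*(-3)) + (149 + 100)²) = 1/(81 + (149 + 100)²) = 1/(81 + 249²) = 1/(81 + 62001) = 1/62082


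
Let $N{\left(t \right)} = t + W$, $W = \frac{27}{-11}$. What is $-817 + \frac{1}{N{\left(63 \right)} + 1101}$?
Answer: $- \frac{10438798}{12777} \approx -817.0$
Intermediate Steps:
$W = - \frac{27}{11}$ ($W = 27 \left(- \frac{1}{11}\right) = - \frac{27}{11} \approx -2.4545$)
$N{\left(t \right)} = - \frac{27}{11} + t$ ($N{\left(t \right)} = t - \frac{27}{11} = - \frac{27}{11} + t$)
$-817 + \frac{1}{N{\left(63 \right)} + 1101} = -817 + \frac{1}{\left(- \frac{27}{11} + 63\right) + 1101} = -817 + \frac{1}{\frac{666}{11} + 1101} = -817 + \frac{1}{\frac{12777}{11}} = -817 + \frac{11}{12777} = - \frac{10438798}{12777}$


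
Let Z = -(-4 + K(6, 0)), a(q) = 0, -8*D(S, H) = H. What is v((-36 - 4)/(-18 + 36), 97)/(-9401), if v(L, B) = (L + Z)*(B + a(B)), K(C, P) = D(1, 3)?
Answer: -15035/676872 ≈ -0.022212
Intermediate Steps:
D(S, H) = -H/8
K(C, P) = -3/8 (K(C, P) = -⅛*3 = -3/8)
Z = 35/8 (Z = -(-4 - 3/8) = -1*(-35/8) = 35/8 ≈ 4.3750)
v(L, B) = B*(35/8 + L) (v(L, B) = (L + 35/8)*(B + 0) = (35/8 + L)*B = B*(35/8 + L))
v((-36 - 4)/(-18 + 36), 97)/(-9401) = ((⅛)*97*(35 + 8*((-36 - 4)/(-18 + 36))))/(-9401) = ((⅛)*97*(35 + 8*(-40/18)))*(-1/9401) = ((⅛)*97*(35 + 8*(-40*1/18)))*(-1/9401) = ((⅛)*97*(35 + 8*(-20/9)))*(-1/9401) = ((⅛)*97*(35 - 160/9))*(-1/9401) = ((⅛)*97*(155/9))*(-1/9401) = (15035/72)*(-1/9401) = -15035/676872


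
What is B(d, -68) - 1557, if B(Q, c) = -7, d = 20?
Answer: -1564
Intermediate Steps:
B(d, -68) - 1557 = -7 - 1557 = -1564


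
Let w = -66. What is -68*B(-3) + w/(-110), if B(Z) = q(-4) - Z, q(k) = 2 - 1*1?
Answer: -1357/5 ≈ -271.40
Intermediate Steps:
q(k) = 1 (q(k) = 2 - 1 = 1)
B(Z) = 1 - Z
-68*B(-3) + w/(-110) = -68*(1 - 1*(-3)) - 66/(-110) = -68*(1 + 3) - 66*(-1/110) = -68*4 + 3/5 = -272 + 3/5 = -1357/5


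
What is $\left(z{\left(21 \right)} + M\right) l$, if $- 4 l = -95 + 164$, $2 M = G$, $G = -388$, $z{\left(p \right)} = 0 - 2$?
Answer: $3381$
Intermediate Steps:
$z{\left(p \right)} = -2$
$M = -194$ ($M = \frac{1}{2} \left(-388\right) = -194$)
$l = - \frac{69}{4}$ ($l = - \frac{-95 + 164}{4} = \left(- \frac{1}{4}\right) 69 = - \frac{69}{4} \approx -17.25$)
$\left(z{\left(21 \right)} + M\right) l = \left(-2 - 194\right) \left(- \frac{69}{4}\right) = \left(-196\right) \left(- \frac{69}{4}\right) = 3381$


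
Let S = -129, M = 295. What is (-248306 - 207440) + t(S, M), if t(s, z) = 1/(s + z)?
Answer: -75653835/166 ≈ -4.5575e+5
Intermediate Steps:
(-248306 - 207440) + t(S, M) = (-248306 - 207440) + 1/(-129 + 295) = -455746 + 1/166 = -75653835/166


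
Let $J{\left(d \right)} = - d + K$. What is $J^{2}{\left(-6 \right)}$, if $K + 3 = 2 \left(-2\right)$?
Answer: $1$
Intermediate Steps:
$K = -7$ ($K = -3 + 2 \left(-2\right) = -3 - 4 = -7$)
$J{\left(d \right)} = -7 - d$ ($J{\left(d \right)} = - d - 7 = -7 - d$)
$J^{2}{\left(-6 \right)} = \left(-7 - -6\right)^{2} = \left(-7 + 6\right)^{2} = \left(-1\right)^{2} = 1$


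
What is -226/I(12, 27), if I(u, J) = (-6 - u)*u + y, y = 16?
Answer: 113/100 ≈ 1.1300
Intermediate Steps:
I(u, J) = 16 + u*(-6 - u) (I(u, J) = (-6 - u)*u + 16 = u*(-6 - u) + 16 = 16 + u*(-6 - u))
-226/I(12, 27) = -226/(16 - 1*12**2 - 6*12) = -226/(16 - 1*144 - 72) = -226/(16 - 144 - 72) = -226/(-200) = -226*(-1/200) = 113/100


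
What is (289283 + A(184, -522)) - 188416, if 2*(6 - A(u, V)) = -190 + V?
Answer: 101229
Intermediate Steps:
A(u, V) = 101 - V/2 (A(u, V) = 6 - (-190 + V)/2 = 6 + (95 - V/2) = 101 - V/2)
(289283 + A(184, -522)) - 188416 = (289283 + (101 - ½*(-522))) - 188416 = (289283 + (101 + 261)) - 188416 = (289283 + 362) - 188416 = 289645 - 188416 = 101229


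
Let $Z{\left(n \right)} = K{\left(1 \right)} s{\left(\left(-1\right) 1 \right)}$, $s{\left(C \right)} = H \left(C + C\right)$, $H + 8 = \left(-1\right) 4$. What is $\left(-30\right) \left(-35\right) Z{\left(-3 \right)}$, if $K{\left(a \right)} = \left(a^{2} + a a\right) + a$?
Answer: $75600$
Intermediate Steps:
$H = -12$ ($H = -8 - 4 = -12$)
$K{\left(a \right)} = a + 2 a^{2}$ ($K{\left(a \right)} = \left(a^{2} + a^{2}\right) + a = 2 a^{2} + a = a + 2 a^{2}$)
$s{\left(C \right)} = - 24 C$ ($s{\left(C \right)} = - 12 \left(C + C\right) = - 12 \cdot 2 C = - 24 C$)
$Z{\left(n \right)} = 72$ ($Z{\left(n \right)} = 1 \left(1 + 2 \cdot 1\right) \left(- 24 \left(\left(-1\right) 1\right)\right) = 1 \left(1 + 2\right) \left(\left(-24\right) \left(-1\right)\right) = 1 \cdot 3 \cdot 24 = 3 \cdot 24 = 72$)
$\left(-30\right) \left(-35\right) Z{\left(-3 \right)} = \left(-30\right) \left(-35\right) 72 = 1050 \cdot 72 = 75600$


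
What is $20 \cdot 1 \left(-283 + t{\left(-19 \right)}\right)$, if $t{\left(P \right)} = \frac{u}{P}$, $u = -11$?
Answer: $- \frac{107320}{19} \approx -5648.4$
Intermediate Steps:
$t{\left(P \right)} = - \frac{11}{P}$
$20 \cdot 1 \left(-283 + t{\left(-19 \right)}\right) = 20 \cdot 1 \left(-283 - \frac{11}{-19}\right) = 20 \left(-283 - - \frac{11}{19}\right) = 20 \left(-283 + \frac{11}{19}\right) = 20 \left(- \frac{5366}{19}\right) = - \frac{107320}{19}$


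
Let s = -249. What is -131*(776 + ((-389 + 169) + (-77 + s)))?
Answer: -30130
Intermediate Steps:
-131*(776 + ((-389 + 169) + (-77 + s))) = -131*(776 + ((-389 + 169) + (-77 - 249))) = -131*(776 + (-220 - 326)) = -131*(776 - 546) = -131*230 = -30130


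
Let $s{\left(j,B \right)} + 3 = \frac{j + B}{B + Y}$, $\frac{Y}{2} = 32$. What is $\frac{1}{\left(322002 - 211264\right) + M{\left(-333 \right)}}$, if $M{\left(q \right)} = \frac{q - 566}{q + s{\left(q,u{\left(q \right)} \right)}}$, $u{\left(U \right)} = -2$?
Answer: $\frac{21167}{2344046984} \approx 9.0301 \cdot 10^{-6}$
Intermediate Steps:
$Y = 64$ ($Y = 2 \cdot 32 = 64$)
$s{\left(j,B \right)} = -3 + \frac{B + j}{64 + B}$ ($s{\left(j,B \right)} = -3 + \frac{j + B}{B + 64} = -3 + \frac{B + j}{64 + B}$)
$M{\left(q \right)} = \frac{-566 + q}{- \frac{94}{31} + \frac{63 q}{62}}$ ($M{\left(q \right)} = \frac{q - 566}{q + \frac{-192 + q - -4}{64 - 2}} = \frac{-566 + q}{q + \frac{-192 + q + 4}{62}} = \frac{-566 + q}{q + \frac{-188 + q}{62}} = \frac{-566 + q}{q + \left(- \frac{94}{31} + \frac{q}{62}\right)} = \frac{-566 + q}{- \frac{94}{31} + \frac{63 q}{62}}$)
$\frac{1}{\left(322002 - 211264\right) + M{\left(-333 \right)}} = \frac{1}{\left(322002 - 211264\right) + \frac{62 \left(-566 - 333\right)}{-188 + 63 \left(-333\right)}} = \frac{1}{110738 + 62 \frac{1}{-188 - 20979} \left(-899\right)} = \frac{1}{110738 + 62 \frac{1}{-21167} \left(-899\right)} = \frac{1}{110738 + 62 \left(- \frac{1}{21167}\right) \left(-899\right)} = \frac{1}{110738 + \frac{55738}{21167}} = \frac{1}{\frac{2344046984}{21167}} = \frac{21167}{2344046984}$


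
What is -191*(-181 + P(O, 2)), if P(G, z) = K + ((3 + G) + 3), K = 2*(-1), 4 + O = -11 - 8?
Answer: 38200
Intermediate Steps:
O = -23 (O = -4 + (-11 - 8) = -4 - 19 = -23)
K = -2
P(G, z) = 4 + G (P(G, z) = -2 + ((3 + G) + 3) = -2 + (6 + G) = 4 + G)
-191*(-181 + P(O, 2)) = -191*(-181 + (4 - 23)) = -191*(-181 - 19) = -191*(-200) = 38200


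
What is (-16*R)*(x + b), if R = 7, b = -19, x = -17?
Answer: 4032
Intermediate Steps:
(-16*R)*(x + b) = (-16*7)*(-17 - 19) = -112*(-36) = 4032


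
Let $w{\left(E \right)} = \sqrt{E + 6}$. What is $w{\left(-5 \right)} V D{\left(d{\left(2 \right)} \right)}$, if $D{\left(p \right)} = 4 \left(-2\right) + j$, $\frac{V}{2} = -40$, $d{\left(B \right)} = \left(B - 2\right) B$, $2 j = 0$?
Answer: $640$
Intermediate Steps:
$j = 0$ ($j = \frac{1}{2} \cdot 0 = 0$)
$d{\left(B \right)} = B \left(-2 + B\right)$ ($d{\left(B \right)} = \left(-2 + B\right) B = B \left(-2 + B\right)$)
$V = -80$ ($V = 2 \left(-40\right) = -80$)
$D{\left(p \right)} = -8$ ($D{\left(p \right)} = 4 \left(-2\right) + 0 = -8 + 0 = -8$)
$w{\left(E \right)} = \sqrt{6 + E}$
$w{\left(-5 \right)} V D{\left(d{\left(2 \right)} \right)} = \sqrt{6 - 5} \left(-80\right) \left(-8\right) = \sqrt{1} \left(-80\right) \left(-8\right) = 1 \left(-80\right) \left(-8\right) = \left(-80\right) \left(-8\right) = 640$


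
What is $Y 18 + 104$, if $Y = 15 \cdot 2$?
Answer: $644$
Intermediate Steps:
$Y = 30$
$Y 18 + 104 = 30 \cdot 18 + 104 = 540 + 104 = 644$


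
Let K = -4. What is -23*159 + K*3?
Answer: -3669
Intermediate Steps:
-23*159 + K*3 = -23*159 - 4*3 = -3657 - 12 = -3669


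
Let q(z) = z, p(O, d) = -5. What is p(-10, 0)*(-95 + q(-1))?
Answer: 480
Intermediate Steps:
p(-10, 0)*(-95 + q(-1)) = -5*(-95 - 1) = -5*(-96) = 480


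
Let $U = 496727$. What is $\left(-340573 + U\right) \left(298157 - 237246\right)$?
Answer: $9511496294$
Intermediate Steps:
$\left(-340573 + U\right) \left(298157 - 237246\right) = \left(-340573 + 496727\right) \left(298157 - 237246\right) = 156154 \cdot 60911 = 9511496294$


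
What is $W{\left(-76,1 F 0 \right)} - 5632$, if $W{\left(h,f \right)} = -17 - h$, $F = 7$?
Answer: $-5573$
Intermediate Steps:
$W{\left(-76,1 F 0 \right)} - 5632 = \left(-17 - -76\right) - 5632 = \left(-17 + 76\right) - 5632 = 59 - 5632 = -5573$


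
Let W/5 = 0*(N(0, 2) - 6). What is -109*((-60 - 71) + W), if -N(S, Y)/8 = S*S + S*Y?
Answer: 14279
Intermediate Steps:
N(S, Y) = -8*S² - 8*S*Y (N(S, Y) = -8*(S*S + S*Y) = -8*(S² + S*Y) = -8*S² - 8*S*Y)
W = 0 (W = 5*(0*(-8*0*(0 + 2) - 6)) = 5*(0*(-8*0*2 - 6)) = 5*(0*(0 - 6)) = 5*(0*(-6)) = 5*0 = 0)
-109*((-60 - 71) + W) = -109*((-60 - 71) + 0) = -109*(-131 + 0) = -109*(-131) = 14279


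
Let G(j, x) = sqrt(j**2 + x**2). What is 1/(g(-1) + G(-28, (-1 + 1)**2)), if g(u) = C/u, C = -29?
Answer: 1/57 ≈ 0.017544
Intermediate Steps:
g(u) = -29/u
1/(g(-1) + G(-28, (-1 + 1)**2)) = 1/(-29/(-1) + sqrt((-28)**2 + ((-1 + 1)**2)**2)) = 1/(-29*(-1) + sqrt(784 + (0**2)**2)) = 1/(29 + sqrt(784 + 0**2)) = 1/(29 + sqrt(784 + 0)) = 1/(29 + sqrt(784)) = 1/(29 + 28) = 1/57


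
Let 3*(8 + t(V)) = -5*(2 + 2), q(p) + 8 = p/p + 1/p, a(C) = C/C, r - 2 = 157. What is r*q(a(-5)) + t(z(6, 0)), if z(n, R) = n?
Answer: -2906/3 ≈ -968.67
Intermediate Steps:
r = 159 (r = 2 + 157 = 159)
a(C) = 1
q(p) = -7 + 1/p (q(p) = -8 + (p/p + 1/p) = -8 + (1 + 1/p) = -7 + 1/p)
t(V) = -44/3 (t(V) = -8 + (-5*(2 + 2))/3 = -8 + (-5*4)/3 = -8 + (⅓)*(-20) = -8 - 20/3 = -44/3)
r*q(a(-5)) + t(z(6, 0)) = 159*(-7 + 1/1) - 44/3 = 159*(-7 + 1) - 44/3 = 159*(-6) - 44/3 = -954 - 44/3 = -2906/3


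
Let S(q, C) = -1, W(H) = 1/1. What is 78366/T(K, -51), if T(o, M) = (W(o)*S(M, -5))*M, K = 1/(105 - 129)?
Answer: 26122/17 ≈ 1536.6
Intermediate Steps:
W(H) = 1
K = -1/24 (K = 1/(-24) = -1/24 ≈ -0.041667)
T(o, M) = -M (T(o, M) = (1*(-1))*M = -M)
78366/T(K, -51) = 78366/((-1*(-51))) = 78366/51 = 78366*(1/51) = 26122/17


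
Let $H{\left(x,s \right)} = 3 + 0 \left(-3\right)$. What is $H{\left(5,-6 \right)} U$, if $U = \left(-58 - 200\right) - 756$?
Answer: $-3042$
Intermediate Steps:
$H{\left(x,s \right)} = 3$ ($H{\left(x,s \right)} = 3 + 0 = 3$)
$U = -1014$ ($U = \left(-58 - 200\right) - 756 = -258 - 756 = -1014$)
$H{\left(5,-6 \right)} U = 3 \left(-1014\right) = -3042$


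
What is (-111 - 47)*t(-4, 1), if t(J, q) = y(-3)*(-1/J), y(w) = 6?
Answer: -237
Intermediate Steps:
t(J, q) = -6/J (t(J, q) = 6*(-1/J) = -6/J)
(-111 - 47)*t(-4, 1) = (-111 - 47)*(-6/(-4)) = -(-948)*(-1)/4 = -158*3/2 = -237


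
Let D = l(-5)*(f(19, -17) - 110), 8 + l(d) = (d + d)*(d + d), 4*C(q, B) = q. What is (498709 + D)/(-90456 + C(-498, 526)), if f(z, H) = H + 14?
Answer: -108514/20129 ≈ -5.3909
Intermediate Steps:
f(z, H) = 14 + H
C(q, B) = q/4
l(d) = -8 + 4*d² (l(d) = -8 + (d + d)*(d + d) = -8 + (2*d)*(2*d) = -8 + 4*d²)
D = -10396 (D = (-8 + 4*(-5)²)*((14 - 17) - 110) = (-8 + 4*25)*(-3 - 110) = (-8 + 100)*(-113) = 92*(-113) = -10396)
(498709 + D)/(-90456 + C(-498, 526)) = (498709 - 10396)/(-90456 + (¼)*(-498)) = 488313/(-90456 - 249/2) = 488313/(-181161/2) = 488313*(-2/181161) = -108514/20129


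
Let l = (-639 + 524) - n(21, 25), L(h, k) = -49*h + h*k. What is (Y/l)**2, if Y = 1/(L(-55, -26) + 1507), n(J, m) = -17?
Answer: 1/304633348096 ≈ 3.2826e-12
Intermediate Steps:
l = -98 (l = (-639 + 524) - 1*(-17) = -115 + 17 = -98)
Y = 1/5632 (Y = 1/(-55*(-49 - 26) + 1507) = 1/(-55*(-75) + 1507) = 1/(4125 + 1507) = 1/5632 ≈ 0.00017756)
(Y/l)**2 = ((1/5632)/(-98))**2 = ((1/5632)*(-1/98))**2 = (-1/551936)**2 = 1/304633348096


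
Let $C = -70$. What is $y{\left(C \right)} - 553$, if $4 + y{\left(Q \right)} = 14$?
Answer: $-543$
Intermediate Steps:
$y{\left(Q \right)} = 10$ ($y{\left(Q \right)} = -4 + 14 = 10$)
$y{\left(C \right)} - 553 = 10 - 553 = -543$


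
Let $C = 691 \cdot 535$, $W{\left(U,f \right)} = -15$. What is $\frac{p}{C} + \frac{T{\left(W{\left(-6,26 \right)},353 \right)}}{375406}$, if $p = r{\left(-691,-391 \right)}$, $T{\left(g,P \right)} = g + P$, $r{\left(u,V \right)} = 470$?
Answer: $\frac{30139435}{13878196711} \approx 0.0021717$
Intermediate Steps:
$T{\left(g,P \right)} = P + g$
$p = 470$
$C = 369685$
$\frac{p}{C} + \frac{T{\left(W{\left(-6,26 \right)},353 \right)}}{375406} = \frac{470}{369685} + \frac{353 - 15}{375406} = 470 \cdot \frac{1}{369685} + 338 \cdot \frac{1}{375406} = \frac{94}{73937} + \frac{169}{187703} = \frac{30139435}{13878196711}$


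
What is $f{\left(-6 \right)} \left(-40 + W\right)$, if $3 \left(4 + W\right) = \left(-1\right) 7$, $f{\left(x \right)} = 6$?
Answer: $-278$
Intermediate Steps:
$W = - \frac{19}{3}$ ($W = -4 + \frac{\left(-1\right) 7}{3} = -4 + \frac{1}{3} \left(-7\right) = -4 - \frac{7}{3} = - \frac{19}{3} \approx -6.3333$)
$f{\left(-6 \right)} \left(-40 + W\right) = 6 \left(-40 - \frac{19}{3}\right) = 6 \left(- \frac{139}{3}\right) = -278$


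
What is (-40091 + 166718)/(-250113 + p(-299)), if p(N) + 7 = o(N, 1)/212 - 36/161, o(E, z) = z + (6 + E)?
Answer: -360169397/711429207 ≈ -0.50626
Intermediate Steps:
o(E, z) = 6 + E + z
p(N) = -245429/34132 + N/212 (p(N) = -7 + ((6 + N + 1)/212 - 36/161) = -7 + ((7 + N)*(1/212) - 36*1/161) = -7 + ((7/212 + N/212) - 36/161) = -7 + (-6505/34132 + N/212) = -245429/34132 + N/212)
(-40091 + 166718)/(-250113 + p(-299)) = (-40091 + 166718)/(-250113 + (-245429/34132 + (1/212)*(-299))) = 126627/(-250113 + (-245429/34132 - 299/212)) = 126627/(-250113 - 73392/8533) = 126627/(-2134287621/8533) = 126627*(-8533/2134287621) = -360169397/711429207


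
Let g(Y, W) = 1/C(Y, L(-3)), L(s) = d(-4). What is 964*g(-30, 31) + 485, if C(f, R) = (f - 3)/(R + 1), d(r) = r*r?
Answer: -383/33 ≈ -11.606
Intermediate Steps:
d(r) = r**2
L(s) = 16 (L(s) = (-4)**2 = 16)
C(f, R) = (-3 + f)/(1 + R)
g(Y, W) = 1/(-3/17 + Y/17) (g(Y, W) = 1/((-3 + Y)/(1 + 16)) = 1/((-3 + Y)/17) = 1/(-3/17 + Y/17))
964*g(-30, 31) + 485 = 964*(17/(-3 - 30)) + 485 = 964*(17/(-33)) + 485 = 964*(17*(-1/33)) + 485 = 964*(-17/33) + 485 = -16388/33 + 485 = -383/33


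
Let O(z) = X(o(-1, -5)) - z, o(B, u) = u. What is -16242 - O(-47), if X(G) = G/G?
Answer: -16290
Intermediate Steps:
X(G) = 1
O(z) = 1 - z
-16242 - O(-47) = -16242 - (1 - 1*(-47)) = -16242 - (1 + 47) = -16242 - 1*48 = -16242 - 48 = -16290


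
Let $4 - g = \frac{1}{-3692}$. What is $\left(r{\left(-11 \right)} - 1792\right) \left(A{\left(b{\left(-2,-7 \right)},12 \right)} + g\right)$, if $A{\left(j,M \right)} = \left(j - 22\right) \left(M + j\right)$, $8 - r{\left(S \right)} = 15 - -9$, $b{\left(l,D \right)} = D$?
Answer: $\frac{235298092}{923} \approx 2.5493 \cdot 10^{5}$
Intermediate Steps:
$r{\left(S \right)} = -16$ ($r{\left(S \right)} = 8 - \left(15 - -9\right) = 8 - \left(15 + 9\right) = 8 - 24 = -16$)
$A{\left(j,M \right)} = \left(-22 + j\right) \left(M + j\right)$
$g = \frac{14769}{3692}$ ($g = 4 - \frac{1}{-3692} = 4 - - \frac{1}{3692} = 4 + \frac{1}{3692} = \frac{14769}{3692} \approx 4.0003$)
$\left(r{\left(-11 \right)} - 1792\right) \left(A{\left(b{\left(-2,-7 \right)},12 \right)} + g\right) = \left(-16 - 1792\right) \left(\left(\left(-7\right)^{2} - 264 - -154 + 12 \left(-7\right)\right) + \frac{14769}{3692}\right) = - 1808 \left(\left(49 - 264 + 154 - 84\right) + \frac{14769}{3692}\right) = - 1808 \left(-145 + \frac{14769}{3692}\right) = \left(-1808\right) \left(- \frac{520571}{3692}\right) = \frac{235298092}{923}$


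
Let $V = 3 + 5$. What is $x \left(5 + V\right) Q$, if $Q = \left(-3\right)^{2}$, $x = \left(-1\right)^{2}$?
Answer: $117$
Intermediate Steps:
$x = 1$
$V = 8$
$Q = 9$
$x \left(5 + V\right) Q = 1 \left(5 + 8\right) 9 = 1 \cdot 13 \cdot 9 = 13 \cdot 9 = 117$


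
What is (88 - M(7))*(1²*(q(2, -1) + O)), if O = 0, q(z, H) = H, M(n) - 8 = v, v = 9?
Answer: -71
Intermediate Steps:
M(n) = 17 (M(n) = 8 + 9 = 17)
(88 - M(7))*(1²*(q(2, -1) + O)) = (88 - 1*17)*(1²*(-1 + 0)) = (88 - 17)*(1*(-1)) = 71*(-1) = -71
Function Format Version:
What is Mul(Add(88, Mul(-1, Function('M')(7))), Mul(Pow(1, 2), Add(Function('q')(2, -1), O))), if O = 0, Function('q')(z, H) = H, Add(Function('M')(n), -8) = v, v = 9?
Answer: -71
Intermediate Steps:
Function('M')(n) = 17 (Function('M')(n) = Add(8, 9) = 17)
Mul(Add(88, Mul(-1, Function('M')(7))), Mul(Pow(1, 2), Add(Function('q')(2, -1), O))) = Mul(Add(88, Mul(-1, 17)), Mul(Pow(1, 2), Add(-1, 0))) = Mul(Add(88, -17), Mul(1, -1)) = Mul(71, -1) = -71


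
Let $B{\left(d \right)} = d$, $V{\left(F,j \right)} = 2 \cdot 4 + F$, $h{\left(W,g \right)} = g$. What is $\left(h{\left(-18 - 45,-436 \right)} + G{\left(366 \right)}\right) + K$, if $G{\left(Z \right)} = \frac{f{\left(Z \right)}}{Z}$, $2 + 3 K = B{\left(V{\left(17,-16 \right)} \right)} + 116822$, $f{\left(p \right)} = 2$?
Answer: $\frac{7047758}{183} \approx 38512.0$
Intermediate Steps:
$V{\left(F,j \right)} = 8 + F$
$K = \frac{116845}{3}$ ($K = - \frac{2}{3} + \frac{\left(8 + 17\right) + 116822}{3} = - \frac{2}{3} + \frac{25 + 116822}{3} = - \frac{2}{3} + \frac{1}{3} \cdot 116847 = - \frac{2}{3} + 38949 = \frac{116845}{3} \approx 38948.0$)
$G{\left(Z \right)} = \frac{2}{Z}$
$\left(h{\left(-18 - 45,-436 \right)} + G{\left(366 \right)}\right) + K = \left(-436 + \frac{2}{366}\right) + \frac{116845}{3} = \left(-436 + 2 \cdot \frac{1}{366}\right) + \frac{116845}{3} = \left(-436 + \frac{1}{183}\right) + \frac{116845}{3} = - \frac{79787}{183} + \frac{116845}{3} = \frac{7047758}{183}$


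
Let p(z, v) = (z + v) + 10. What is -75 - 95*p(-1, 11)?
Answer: -1975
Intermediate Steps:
p(z, v) = 10 + v + z (p(z, v) = (v + z) + 10 = 10 + v + z)
-75 - 95*p(-1, 11) = -75 - 95*(10 + 11 - 1) = -75 - 95*20 = -75 - 1900 = -1975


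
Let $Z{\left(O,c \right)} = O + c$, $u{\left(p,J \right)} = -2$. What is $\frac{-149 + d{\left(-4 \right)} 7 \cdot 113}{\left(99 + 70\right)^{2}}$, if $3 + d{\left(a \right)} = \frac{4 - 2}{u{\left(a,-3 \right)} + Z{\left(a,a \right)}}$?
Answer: $- \frac{13401}{142805} \approx -0.093841$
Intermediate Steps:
$d{\left(a \right)} = -3 + \frac{2}{-2 + 2 a}$ ($d{\left(a \right)} = -3 + \frac{4 - 2}{-2 + \left(a + a\right)} = -3 + \frac{2}{-2 + 2 a}$)
$\frac{-149 + d{\left(-4 \right)} 7 \cdot 113}{\left(99 + 70\right)^{2}} = \frac{-149 + \frac{4 - -12}{-1 - 4} \cdot 7 \cdot 113}{\left(99 + 70\right)^{2}} = \frac{-149 + \frac{4 + 12}{-5} \cdot 7 \cdot 113}{169^{2}} = \frac{-149 + \left(- \frac{1}{5}\right) 16 \cdot 7 \cdot 113}{28561} = \left(-149 + \left(- \frac{16}{5}\right) 7 \cdot 113\right) \frac{1}{28561} = \left(-149 - \frac{12656}{5}\right) \frac{1}{28561} = \left(- \frac{13401}{5}\right) \frac{1}{28561} = - \frac{13401}{142805}$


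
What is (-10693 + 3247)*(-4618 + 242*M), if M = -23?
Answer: 75830064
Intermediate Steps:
(-10693 + 3247)*(-4618 + 242*M) = (-10693 + 3247)*(-4618 + 242*(-23)) = -7446*(-4618 - 5566) = -7446*(-10184) = 75830064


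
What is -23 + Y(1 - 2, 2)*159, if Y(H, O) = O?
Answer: 295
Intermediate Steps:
-23 + Y(1 - 2, 2)*159 = -23 + 2*159 = -23 + 318 = 295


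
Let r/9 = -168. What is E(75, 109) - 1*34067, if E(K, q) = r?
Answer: -35579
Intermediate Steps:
r = -1512 (r = 9*(-168) = -1512)
E(K, q) = -1512
E(75, 109) - 1*34067 = -1512 - 1*34067 = -1512 - 34067 = -35579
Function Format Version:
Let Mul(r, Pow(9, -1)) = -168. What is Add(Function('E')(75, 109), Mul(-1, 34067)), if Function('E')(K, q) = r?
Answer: -35579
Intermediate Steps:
r = -1512 (r = Mul(9, -168) = -1512)
Function('E')(K, q) = -1512
Add(Function('E')(75, 109), Mul(-1, 34067)) = Add(-1512, Mul(-1, 34067)) = Add(-1512, -34067) = -35579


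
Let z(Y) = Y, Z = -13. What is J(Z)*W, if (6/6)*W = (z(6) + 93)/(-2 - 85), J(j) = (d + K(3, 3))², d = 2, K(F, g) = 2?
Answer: -528/29 ≈ -18.207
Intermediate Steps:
J(j) = 16 (J(j) = (2 + 2)² = 4² = 16)
W = -33/29 (W = (6 + 93)/(-2 - 85) = 99/(-87) = 99*(-1/87) = -33/29 ≈ -1.1379)
J(Z)*W = 16*(-33/29) = -528/29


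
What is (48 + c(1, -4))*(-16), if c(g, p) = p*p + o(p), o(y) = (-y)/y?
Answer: -1008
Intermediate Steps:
o(y) = -1
c(g, p) = -1 + p**2 (c(g, p) = p*p - 1 = p**2 - 1 = -1 + p**2)
(48 + c(1, -4))*(-16) = (48 + (-1 + (-4)**2))*(-16) = (48 + (-1 + 16))*(-16) = (48 + 15)*(-16) = 63*(-16) = -1008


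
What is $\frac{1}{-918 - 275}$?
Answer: $- \frac{1}{1193} \approx -0.00083822$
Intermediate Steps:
$\frac{1}{-918 - 275} = \frac{1}{-1193} = - \frac{1}{1193}$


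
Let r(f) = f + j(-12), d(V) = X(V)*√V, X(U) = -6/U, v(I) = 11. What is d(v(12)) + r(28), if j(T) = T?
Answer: 16 - 6*√11/11 ≈ 14.191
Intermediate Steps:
d(V) = -6/√V (d(V) = (-6/V)*√V = -6/√V)
r(f) = -12 + f (r(f) = f - 12 = -12 + f)
d(v(12)) + r(28) = -6*√11/11 + (-12 + 28) = -6*√11/11 + 16 = 16 - 6*√11/11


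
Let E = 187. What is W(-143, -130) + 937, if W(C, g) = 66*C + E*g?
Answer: -32811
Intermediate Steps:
W(C, g) = 66*C + 187*g
W(-143, -130) + 937 = (66*(-143) + 187*(-130)) + 937 = (-9438 - 24310) + 937 = -33748 + 937 = -32811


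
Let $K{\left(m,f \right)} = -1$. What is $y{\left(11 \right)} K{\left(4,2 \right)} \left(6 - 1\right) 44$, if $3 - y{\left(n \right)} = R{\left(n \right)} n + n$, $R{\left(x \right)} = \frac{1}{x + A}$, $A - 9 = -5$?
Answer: $\frac{5764}{3} \approx 1921.3$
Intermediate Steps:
$A = 4$ ($A = 9 - 5 = 4$)
$R{\left(x \right)} = \frac{1}{4 + x}$ ($R{\left(x \right)} = \frac{1}{x + 4} = \frac{1}{4 + x}$)
$y{\left(n \right)} = 3 - n - \frac{n}{4 + n}$ ($y{\left(n \right)} = 3 - \left(\frac{n}{4 + n} + n\right) = 3 - \left(n + \frac{n}{4 + n}\right) = 3 - n - \frac{n}{4 + n}$)
$y{\left(11 \right)} K{\left(4,2 \right)} \left(6 - 1\right) 44 = \frac{\left(-1\right) 11 + \left(3 - 11\right) \left(4 + 11\right)}{4 + 11} \left(- (6 - 1)\right) 44 = \frac{-11 + \left(3 - 11\right) 15}{15} \left(\left(-1\right) 5\right) 44 = \frac{-11 - 120}{15} \left(-5\right) 44 = \frac{1}{15} \left(-131\right) \left(-5\right) 44 = \left(- \frac{131}{15}\right) \left(-5\right) 44 = \frac{131}{3} \cdot 44 = \frac{5764}{3}$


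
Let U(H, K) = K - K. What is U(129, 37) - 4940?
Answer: -4940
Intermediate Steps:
U(H, K) = 0
U(129, 37) - 4940 = 0 - 4940 = -4940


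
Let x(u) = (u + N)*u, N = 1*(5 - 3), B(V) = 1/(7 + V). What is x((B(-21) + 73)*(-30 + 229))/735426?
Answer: 41287395053/144143496 ≈ 286.43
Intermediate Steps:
N = 2 (N = 1*2 = 2)
x(u) = u*(2 + u) (x(u) = (u + 2)*u = (2 + u)*u = u*(2 + u))
x((B(-21) + 73)*(-30 + 229))/735426 = (((1/(7 - 21) + 73)*(-30 + 229))*(2 + (1/(7 - 21) + 73)*(-30 + 229)))/735426 = (((1/(-14) + 73)*199)*(2 + (1/(-14) + 73)*199))*(1/735426) = (((-1/14 + 73)*199)*(2 + (-1/14 + 73)*199))*(1/735426) = (((1021/14)*199)*(2 + (1021/14)*199))*(1/735426) = (203179*(2 + 203179/14)/14)*(1/735426) = ((203179/14)*(203207/14))*(1/735426) = (41287395053/196)*(1/735426) = 41287395053/144143496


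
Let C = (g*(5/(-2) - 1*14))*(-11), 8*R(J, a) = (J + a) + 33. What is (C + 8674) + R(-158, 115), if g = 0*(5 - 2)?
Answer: 34691/4 ≈ 8672.8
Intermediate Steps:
R(J, a) = 33/8 + J/8 + a/8 (R(J, a) = ((J + a) + 33)/8 = (33 + J + a)/8 = 33/8 + J/8 + a/8)
g = 0 (g = 0*3 = 0)
C = 0 (C = (0*(5/(-2) - 1*14))*(-11) = (0*(5*(-½) - 14))*(-11) = (0*(-5/2 - 14))*(-11) = (0*(-33/2))*(-11) = 0*(-11) = 0)
(C + 8674) + R(-158, 115) = (0 + 8674) + (33/8 + (⅛)*(-158) + (⅛)*115) = 8674 + (33/8 - 79/4 + 115/8) = 8674 - 5/4 = 34691/4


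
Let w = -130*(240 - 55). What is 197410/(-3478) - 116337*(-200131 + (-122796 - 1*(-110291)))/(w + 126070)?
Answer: 10752082104812/44353195 ≈ 2.4242e+5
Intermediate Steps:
w = -24050 (w = -130*185 = -24050)
197410/(-3478) - 116337*(-200131 + (-122796 - 1*(-110291)))/(w + 126070) = 197410/(-3478) - 116337*(-200131 + (-122796 - 1*(-110291)))/(-24050 + 126070) = 197410*(-1/3478) - 116337/(102020/(-200131 + (-122796 + 110291))) = -98705/1739 - 116337/(102020/(-200131 - 12505)) = -98705/1739 - 116337/(102020/(-212636)) = -98705/1739 - 116337/(102020*(-1/212636)) = -98705/1739 - 116337/(-25505/53159) = -98705/1739 - 116337*(-53159/25505) = -98705/1739 + 6184358583/25505 = 10752082104812/44353195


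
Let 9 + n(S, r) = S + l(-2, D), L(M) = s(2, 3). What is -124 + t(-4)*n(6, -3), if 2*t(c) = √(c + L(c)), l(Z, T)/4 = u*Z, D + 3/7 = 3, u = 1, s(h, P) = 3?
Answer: -124 - 11*I/2 ≈ -124.0 - 5.5*I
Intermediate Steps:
D = 18/7 (D = -3/7 + 3 = 18/7 ≈ 2.5714)
L(M) = 3
l(Z, T) = 4*Z (l(Z, T) = 4*(1*Z) = 4*Z)
n(S, r) = -17 + S (n(S, r) = -9 + (S + 4*(-2)) = -9 + (S - 8) = -9 + (-8 + S) = -17 + S)
t(c) = √(3 + c)/2 (t(c) = √(c + 3)/2 = √(3 + c)/2)
-124 + t(-4)*n(6, -3) = -124 + (√(3 - 4)/2)*(-17 + 6) = -124 + (√(-1)/2)*(-11) = -124 + (I/2)*(-11) = -124 - 11*I/2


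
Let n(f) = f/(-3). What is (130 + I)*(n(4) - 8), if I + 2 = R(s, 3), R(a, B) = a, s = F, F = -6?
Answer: -3416/3 ≈ -1138.7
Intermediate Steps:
s = -6
n(f) = -f/3 (n(f) = f*(-1/3) = -f/3)
I = -8 (I = -2 - 6 = -8)
(130 + I)*(n(4) - 8) = (130 - 8)*(-1/3*4 - 8) = 122*(-4/3 - 8) = 122*(-28/3) = -3416/3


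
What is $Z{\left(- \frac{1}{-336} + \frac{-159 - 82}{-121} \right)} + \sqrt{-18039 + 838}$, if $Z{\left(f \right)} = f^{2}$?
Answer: $\frac{6576723409}{1652910336} + i \sqrt{17201} \approx 3.9789 + 131.15 i$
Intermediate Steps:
$Z{\left(- \frac{1}{-336} + \frac{-159 - 82}{-121} \right)} + \sqrt{-18039 + 838} = \left(- \frac{1}{-336} + \frac{-159 - 82}{-121}\right)^{2} + \sqrt{-18039 + 838} = \left(\left(-1\right) \left(- \frac{1}{336}\right) - - \frac{241}{121}\right)^{2} + \sqrt{-17201} = \left(\frac{1}{336} + \frac{241}{121}\right)^{2} + i \sqrt{17201} = \left(\frac{81097}{40656}\right)^{2} + i \sqrt{17201} = \frac{6576723409}{1652910336} + i \sqrt{17201}$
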